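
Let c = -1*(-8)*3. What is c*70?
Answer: 1680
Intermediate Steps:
c = 24 (c = 8*3 = 24)
c*70 = 24*70 = 1680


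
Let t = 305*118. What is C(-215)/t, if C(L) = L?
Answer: -43/7198 ≈ -0.0059739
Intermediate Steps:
t = 35990
C(-215)/t = -215/35990 = -215*1/35990 = -43/7198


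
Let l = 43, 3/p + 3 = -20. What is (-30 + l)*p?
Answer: -39/23 ≈ -1.6957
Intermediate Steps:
p = -3/23 (p = 3/(-3 - 20) = 3/(-23) = 3*(-1/23) = -3/23 ≈ -0.13043)
(-30 + l)*p = (-30 + 43)*(-3/23) = 13*(-3/23) = -39/23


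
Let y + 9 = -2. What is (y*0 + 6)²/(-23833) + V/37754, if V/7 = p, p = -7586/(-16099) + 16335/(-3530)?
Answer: -23328935861563/10226930060157308 ≈ -0.0022811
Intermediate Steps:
y = -11 (y = -9 - 2 = -11)
p = -47239717/11365894 (p = -7586*(-1/16099) + 16335*(-1/3530) = 7586/16099 - 3267/706 = -47239717/11365894 ≈ -4.1563)
V = -330678019/11365894 (V = 7*(-47239717/11365894) = -330678019/11365894 ≈ -29.094)
(y*0 + 6)²/(-23833) + V/37754 = (-11*0 + 6)²/(-23833) - 330678019/11365894/37754 = (0 + 6)²*(-1/23833) - 330678019/11365894*1/37754 = 6²*(-1/23833) - 330678019/429107962076 = 36*(-1/23833) - 330678019/429107962076 = -36/23833 - 330678019/429107962076 = -23328935861563/10226930060157308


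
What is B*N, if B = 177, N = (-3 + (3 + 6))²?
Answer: 6372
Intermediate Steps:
N = 36 (N = (-3 + 9)² = 6² = 36)
B*N = 177*36 = 6372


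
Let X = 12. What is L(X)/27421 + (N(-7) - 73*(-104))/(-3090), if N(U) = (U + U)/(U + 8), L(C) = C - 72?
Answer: -34663623/14121815 ≈ -2.4546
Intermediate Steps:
L(C) = -72 + C
N(U) = 2*U/(8 + U) (N(U) = (2*U)/(8 + U) = 2*U/(8 + U))
L(X)/27421 + (N(-7) - 73*(-104))/(-3090) = (-72 + 12)/27421 + (2*(-7)/(8 - 7) - 73*(-104))/(-3090) = -60*1/27421 + (2*(-7)/1 + 7592)*(-1/3090) = -60/27421 + (2*(-7)*1 + 7592)*(-1/3090) = -60/27421 + (-14 + 7592)*(-1/3090) = -60/27421 + 7578*(-1/3090) = -60/27421 - 1263/515 = -34663623/14121815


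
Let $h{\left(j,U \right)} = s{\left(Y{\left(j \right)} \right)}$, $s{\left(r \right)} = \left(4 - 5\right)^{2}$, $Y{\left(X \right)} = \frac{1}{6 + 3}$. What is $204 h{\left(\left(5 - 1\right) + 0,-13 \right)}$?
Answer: $204$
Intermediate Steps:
$Y{\left(X \right)} = \frac{1}{9}$
$s{\left(r \right)} = 1$ ($s{\left(r \right)} = \left(-1\right)^{2} = 1$)
$h{\left(j,U \right)} = 1$
$204 h{\left(\left(5 - 1\right) + 0,-13 \right)} = 204 \cdot 1 = 204$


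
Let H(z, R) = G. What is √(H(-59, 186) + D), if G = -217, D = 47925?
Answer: 2*√11927 ≈ 218.42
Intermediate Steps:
H(z, R) = -217
√(H(-59, 186) + D) = √(-217 + 47925) = √47708 = 2*√11927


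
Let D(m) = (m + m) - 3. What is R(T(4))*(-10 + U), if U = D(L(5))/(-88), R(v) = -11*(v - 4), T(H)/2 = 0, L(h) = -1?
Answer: -875/2 ≈ -437.50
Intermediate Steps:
D(m) = -3 + 2*m (D(m) = 2*m - 3 = -3 + 2*m)
T(H) = 0 (T(H) = 2*0 = 0)
R(v) = 44 - 11*v (R(v) = -11*(-4 + v) = 44 - 11*v)
U = 5/88 (U = (-3 + 2*(-1))/(-88) = (-3 - 2)*(-1/88) = -5*(-1/88) = 5/88 ≈ 0.056818)
R(T(4))*(-10 + U) = (44 - 11*0)*(-10 + 5/88) = (44 + 0)*(-875/88) = 44*(-875/88) = -875/2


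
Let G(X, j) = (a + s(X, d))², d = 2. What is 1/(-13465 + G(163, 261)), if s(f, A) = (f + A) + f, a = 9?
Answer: 1/100104 ≈ 9.9896e-6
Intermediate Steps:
s(f, A) = A + 2*f (s(f, A) = (A + f) + f = A + 2*f)
G(X, j) = (11 + 2*X)² (G(X, j) = (9 + (2 + 2*X))² = (11 + 2*X)²)
1/(-13465 + G(163, 261)) = 1/(-13465 + (11 + 2*163)²) = 1/(-13465 + (11 + 326)²) = 1/(-13465 + 337²) = 1/(-13465 + 113569) = 1/100104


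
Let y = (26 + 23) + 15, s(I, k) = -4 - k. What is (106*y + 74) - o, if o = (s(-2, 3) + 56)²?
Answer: 4457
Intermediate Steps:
y = 64 (y = 49 + 15 = 64)
o = 2401 (o = ((-4 - 1*3) + 56)² = ((-4 - 3) + 56)² = (-7 + 56)² = 49² = 2401)
(106*y + 74) - o = (106*64 + 74) - 1*2401 = (6784 + 74) - 2401 = 6858 - 2401 = 4457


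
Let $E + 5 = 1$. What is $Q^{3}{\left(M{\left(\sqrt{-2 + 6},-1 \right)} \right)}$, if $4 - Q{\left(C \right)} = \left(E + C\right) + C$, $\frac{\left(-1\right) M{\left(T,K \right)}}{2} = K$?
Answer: $64$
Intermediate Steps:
$E = -4$ ($E = -5 + 1 = -4$)
$M{\left(T,K \right)} = - 2 K$
$Q{\left(C \right)} = 8 - 2 C$ ($Q{\left(C \right)} = 4 - \left(\left(-4 + C\right) + C\right) = 4 - \left(-4 + 2 C\right) = 8 - 2 C$)
$Q^{3}{\left(M{\left(\sqrt{-2 + 6},-1 \right)} \right)} = \left(8 - 2 \left(\left(-2\right) \left(-1\right)\right)\right)^{3} = \left(8 - 4\right)^{3} = 4^{3} = 64$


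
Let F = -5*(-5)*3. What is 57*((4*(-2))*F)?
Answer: -34200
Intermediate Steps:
F = 75 (F = 25*3 = 75)
57*((4*(-2))*F) = 57*((4*(-2))*75) = 57*(-8*75) = 57*(-600) = -34200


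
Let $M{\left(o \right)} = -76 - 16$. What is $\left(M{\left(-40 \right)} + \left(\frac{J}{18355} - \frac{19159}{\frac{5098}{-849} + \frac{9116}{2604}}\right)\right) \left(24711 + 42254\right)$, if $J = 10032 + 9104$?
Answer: $\frac{857390998296194217}{1693465339} \approx 5.0629 \cdot 10^{8}$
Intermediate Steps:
$J = 19136$
$M{\left(o \right)} = -92$ ($M{\left(o \right)} = -76 - 16 = -92$)
$\left(M{\left(-40 \right)} + \left(\frac{J}{18355} - \frac{19159}{\frac{5098}{-849} + \frac{9116}{2604}}\right)\right) \left(24711 + 42254\right) = \left(-92 - \left(- \frac{19136}{18355} + \frac{19159}{\frac{5098}{-849} + \frac{9116}{2604}}\right)\right) \left(24711 + 42254\right) = \left(-92 - \left(- \frac{19136}{18355} + \frac{19159}{5098 \left(- \frac{1}{849}\right) + 9116 \cdot \frac{1}{2604}}\right)\right) 66965 = \left(-92 - \left(- \frac{19136}{18355} + \frac{19159}{- \frac{5098}{849} + \frac{2279}{651}}\right)\right) 66965 = \left(-92 - \left(- \frac{19136}{18355} + \frac{19159}{- \frac{461309}{184233}}\right)\right) 66965 = \left(-92 + \left(\frac{19136}{18355} - - \frac{3529720047}{461309}\right)\right) 66965 = \left(-92 + \left(\frac{19136}{18355} + \frac{3529720047}{461309}\right)\right) 66965 = \left(-92 + \frac{64796839071709}{8467326695}\right) 66965 = \frac{64017845015769}{8467326695} \cdot 66965 = \frac{857390998296194217}{1693465339}$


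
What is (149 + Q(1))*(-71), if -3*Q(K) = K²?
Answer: -31666/3 ≈ -10555.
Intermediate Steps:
Q(K) = -K²/3
(149 + Q(1))*(-71) = (149 - ⅓*1²)*(-71) = (149 - ⅓*1)*(-71) = (149 - ⅓)*(-71) = (446/3)*(-71) = -31666/3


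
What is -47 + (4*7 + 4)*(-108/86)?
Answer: -3749/43 ≈ -87.186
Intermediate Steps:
-47 + (4*7 + 4)*(-108/86) = -47 + (28 + 4)*(-108*1/86) = -47 + 32*(-54/43) = -47 - 1728/43 = -3749/43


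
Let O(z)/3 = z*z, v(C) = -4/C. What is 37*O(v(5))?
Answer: 1776/25 ≈ 71.040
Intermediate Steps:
O(z) = 3*z**2 (O(z) = 3*(z*z) = 3*z**2)
37*O(v(5)) = 37*(3*(-4/5)**2) = 37*(3*(16/25)) = 37*(48/25) = 1776/25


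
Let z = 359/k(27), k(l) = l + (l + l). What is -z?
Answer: -359/81 ≈ -4.4321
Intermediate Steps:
k(l) = 3*l (k(l) = l + 2*l = 3*l)
z = 359/81 (z = 359/((3*27)) = 359/81 ≈ 4.4321)
-z = -1*359/81 = -359/81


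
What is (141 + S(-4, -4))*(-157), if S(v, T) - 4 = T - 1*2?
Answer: -21823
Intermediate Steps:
S(v, T) = 2 + T (S(v, T) = 4 + (T - 1*2) = 4 + (T - 2) = 4 + (-2 + T) = 2 + T)
(141 + S(-4, -4))*(-157) = (141 + (2 - 4))*(-157) = (141 - 2)*(-157) = 139*(-157) = -21823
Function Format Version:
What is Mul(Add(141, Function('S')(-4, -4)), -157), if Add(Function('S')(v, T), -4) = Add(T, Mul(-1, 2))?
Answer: -21823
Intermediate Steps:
Function('S')(v, T) = Add(2, T) (Function('S')(v, T) = Add(4, Add(T, Mul(-1, 2))) = Add(4, Add(T, -2)) = Add(4, Add(-2, T)) = Add(2, T))
Mul(Add(141, Function('S')(-4, -4)), -157) = Mul(Add(141, Add(2, -4)), -157) = Mul(Add(141, -2), -157) = Mul(139, -157) = -21823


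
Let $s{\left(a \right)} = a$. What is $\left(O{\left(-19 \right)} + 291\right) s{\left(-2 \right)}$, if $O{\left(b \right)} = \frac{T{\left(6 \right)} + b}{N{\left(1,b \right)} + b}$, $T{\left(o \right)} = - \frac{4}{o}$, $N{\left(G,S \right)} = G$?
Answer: $- \frac{15773}{27} \approx -584.19$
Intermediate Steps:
$O{\left(b \right)} = \frac{- \frac{2}{3} + b}{1 + b}$ ($O{\left(b \right)} = \frac{- \frac{4}{6} + b}{1 + b} = \frac{\left(-4\right) \frac{1}{6} + b}{1 + b} = \frac{- \frac{2}{3} + b}{1 + b}$)
$\left(O{\left(-19 \right)} + 291\right) s{\left(-2 \right)} = \left(\frac{- \frac{2}{3} - 19}{1 - 19} + 291\right) \left(-2\right) = \left(\frac{1}{-18} \left(- \frac{59}{3}\right) + 291\right) \left(-2\right) = \left(\left(- \frac{1}{18}\right) \left(- \frac{59}{3}\right) + 291\right) \left(-2\right) = \left(\frac{59}{54} + 291\right) \left(-2\right) = \frac{15773}{54} \left(-2\right) = - \frac{15773}{27}$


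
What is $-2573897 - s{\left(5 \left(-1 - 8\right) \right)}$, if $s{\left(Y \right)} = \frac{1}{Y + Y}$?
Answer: $- \frac{231650729}{90} \approx -2.5739 \cdot 10^{6}$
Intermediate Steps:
$s{\left(Y \right)} = \frac{1}{2 Y}$
$-2573897 - s{\left(5 \left(-1 - 8\right) \right)} = -2573897 - \frac{1}{2 \cdot 5 \left(-1 - 8\right)} = -2573897 - \frac{1}{2 \cdot 5 \left(-9\right)} = -2573897 - \frac{1}{2 \left(-45\right)} = -2573897 - \frac{1}{2} \left(- \frac{1}{45}\right) = -2573897 - - \frac{1}{90} = -2573897 + \frac{1}{90} = - \frac{231650729}{90}$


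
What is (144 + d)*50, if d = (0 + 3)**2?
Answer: 7650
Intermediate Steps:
d = 9 (d = 3**2 = 9)
(144 + d)*50 = (144 + 9)*50 = 153*50 = 7650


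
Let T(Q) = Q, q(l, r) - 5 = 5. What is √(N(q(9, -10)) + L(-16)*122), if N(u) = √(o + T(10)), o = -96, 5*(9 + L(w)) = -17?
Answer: √(-37820 + 25*I*√86)/5 ≈ 0.11921 + 38.895*I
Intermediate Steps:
L(w) = -62/5 (L(w) = -9 + (⅕)*(-17) = -9 - 17/5 = -62/5)
q(l, r) = 10 (q(l, r) = 5 + 5 = 10)
N(u) = I*√86 (N(u) = √(-96 + 10) = √(-86) = I*√86)
√(N(q(9, -10)) + L(-16)*122) = √(I*√86 - 62/5*122) = √(I*√86 - 7564/5) = √(-7564/5 + I*√86)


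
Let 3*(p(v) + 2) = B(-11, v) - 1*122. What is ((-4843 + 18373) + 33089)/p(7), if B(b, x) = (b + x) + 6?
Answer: -46619/42 ≈ -1110.0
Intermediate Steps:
B(b, x) = 6 + b + x
p(v) = -133/3 + v/3 (p(v) = -2 + ((6 - 11 + v) - 1*122)/3 = -2 + ((-5 + v) - 122)/3 = -2 + (-127 + v)/3 = -2 + (-127/3 + v/3) = -133/3 + v/3)
((-4843 + 18373) + 33089)/p(7) = ((-4843 + 18373) + 33089)/(-133/3 + (1/3)*7) = (13530 + 33089)/(-133/3 + 7/3) = 46619/(-42) = 46619*(-1/42) = -46619/42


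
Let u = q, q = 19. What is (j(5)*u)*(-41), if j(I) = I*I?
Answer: -19475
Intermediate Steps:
j(I) = I**2
u = 19
(j(5)*u)*(-41) = (5**2*19)*(-41) = (25*19)*(-41) = 475*(-41) = -19475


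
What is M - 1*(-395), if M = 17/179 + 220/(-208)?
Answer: 3667699/9308 ≈ 394.04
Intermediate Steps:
M = -8961/9308 (M = 17*(1/179) + 220*(-1/208) = 17/179 - 55/52 = -8961/9308 ≈ -0.96272)
M - 1*(-395) = -8961/9308 - 1*(-395) = -8961/9308 + 395 = 3667699/9308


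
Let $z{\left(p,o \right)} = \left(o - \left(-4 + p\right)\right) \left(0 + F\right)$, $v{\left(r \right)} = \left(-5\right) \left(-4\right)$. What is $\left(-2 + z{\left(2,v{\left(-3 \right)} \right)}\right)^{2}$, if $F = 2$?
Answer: $1764$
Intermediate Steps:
$v{\left(r \right)} = 20$
$z{\left(p,o \right)} = 8 - 2 p + 2 o$ ($z{\left(p,o \right)} = \left(o - \left(-4 + p\right)\right) \left(0 + 2\right) = \left(4 + o - p\right) 2 = 8 - 2 p + 2 o$)
$\left(-2 + z{\left(2,v{\left(-3 \right)} \right)}\right)^{2} = \left(-2 + \left(8 - 4 + 2 \cdot 20\right)\right)^{2} = \left(-2 + \left(8 - 4 + 40\right)\right)^{2} = \left(-2 + 44\right)^{2} = 42^{2} = 1764$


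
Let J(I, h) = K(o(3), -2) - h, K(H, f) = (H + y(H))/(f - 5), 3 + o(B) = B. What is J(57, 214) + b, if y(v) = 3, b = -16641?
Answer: -117988/7 ≈ -16855.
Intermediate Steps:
o(B) = -3 + B
K(H, f) = (3 + H)/(-5 + f) (K(H, f) = (H + 3)/(f - 5) = (3 + H)/(-5 + f))
J(I, h) = -3/7 - h (J(I, h) = (3 + (-3 + 3))/(-5 - 2) - h = (3 + 0)/(-7) - h = -⅐*3 - h = -3/7 - h)
J(57, 214) + b = (-3/7 - 1*214) - 16641 = (-3/7 - 214) - 16641 = -1501/7 - 16641 = -117988/7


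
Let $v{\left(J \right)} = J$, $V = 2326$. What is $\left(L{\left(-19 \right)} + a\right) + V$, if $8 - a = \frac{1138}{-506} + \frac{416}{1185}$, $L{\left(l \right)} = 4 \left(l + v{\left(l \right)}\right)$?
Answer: $\frac{654743527}{299805} \approx 2183.9$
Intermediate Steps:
$L{\left(l \right)} = 8 l$ ($L{\left(l \right)} = 4 \left(l + l\right) = 4 \cdot 2 l = 8 l$)
$a = \frac{2967457}{299805}$ ($a = 8 - \left(\frac{1138}{-506} + \frac{416}{1185}\right) = 8 - \left(1138 \left(- \frac{1}{506}\right) + 416 \cdot \frac{1}{1185}\right) = 8 - \left(- \frac{569}{253} + \frac{416}{1185}\right) = 8 - - \frac{569017}{299805} = 8 + \frac{569017}{299805} = \frac{2967457}{299805} \approx 9.8979$)
$\left(L{\left(-19 \right)} + a\right) + V = \left(8 \left(-19\right) + \frac{2967457}{299805}\right) + 2326 = \left(-152 + \frac{2967457}{299805}\right) + 2326 = - \frac{42602903}{299805} + 2326 = \frac{654743527}{299805}$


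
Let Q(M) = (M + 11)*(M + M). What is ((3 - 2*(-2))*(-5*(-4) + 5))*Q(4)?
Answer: 21000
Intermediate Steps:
Q(M) = 2*M*(11 + M) (Q(M) = (11 + M)*(2*M) = 2*M*(11 + M))
((3 - 2*(-2))*(-5*(-4) + 5))*Q(4) = ((3 - 2*(-2))*(-5*(-4) + 5))*(2*4*(11 + 4)) = ((3 + 4)*(20 + 5))*(2*4*15) = (7*25)*120 = 175*120 = 21000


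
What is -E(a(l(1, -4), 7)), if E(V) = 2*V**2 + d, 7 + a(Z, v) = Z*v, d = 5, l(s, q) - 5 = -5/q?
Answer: -21649/8 ≈ -2706.1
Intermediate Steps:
l(s, q) = 5 - 5/q
a(Z, v) = -7 + Z*v
E(V) = 5 + 2*V**2 (E(V) = 2*V**2 + 5 = 5 + 2*V**2)
-E(a(l(1, -4), 7)) = -(5 + 2*(-7 + (5 - 5/(-4))*7)**2) = -(5 + 2*(-7 + (5 - 5*(-1/4))*7)**2) = -(5 + 2*(-7 + (5 + 5/4)*7)**2) = -(5 + 2*(-7 + (25/4)*7)**2) = -(5 + 2*(-7 + 175/4)**2) = -(5 + 2*(147/4)**2) = -(5 + 2*(21609/16)) = -(5 + 21609/8) = -1*21649/8 = -21649/8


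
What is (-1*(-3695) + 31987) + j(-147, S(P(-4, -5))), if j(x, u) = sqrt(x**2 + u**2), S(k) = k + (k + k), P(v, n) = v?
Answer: 35682 + 3*sqrt(2417) ≈ 35830.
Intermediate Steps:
S(k) = 3*k (S(k) = k + 2*k = 3*k)
j(x, u) = sqrt(u**2 + x**2)
(-1*(-3695) + 31987) + j(-147, S(P(-4, -5))) = (-1*(-3695) + 31987) + sqrt((3*(-4))**2 + (-147)**2) = (3695 + 31987) + sqrt((-12)**2 + 21609) = 35682 + sqrt(144 + 21609) = 35682 + sqrt(21753) = 35682 + 3*sqrt(2417)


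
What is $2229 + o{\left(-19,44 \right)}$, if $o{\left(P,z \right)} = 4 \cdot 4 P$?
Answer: $1925$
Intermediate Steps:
$o{\left(P,z \right)} = 16 P$
$2229 + o{\left(-19,44 \right)} = 2229 + 16 \left(-19\right) = 2229 - 304 = 1925$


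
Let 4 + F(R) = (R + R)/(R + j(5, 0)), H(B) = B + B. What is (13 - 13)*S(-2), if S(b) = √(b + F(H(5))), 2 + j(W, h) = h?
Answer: 0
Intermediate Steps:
j(W, h) = -2 + h
H(B) = 2*B
F(R) = -4 + 2*R/(-2 + R) (F(R) = -4 + (R + R)/(R + (-2 + 0)) = -4 + (2*R)/(R - 2) = -4 + (2*R)/(-2 + R) = -4 + 2*R/(-2 + R))
S(b) = √(-3/2 + b) (S(b) = √(b + 2*(4 - 2*5)/(-2 + 2*5)) = √(b + 2*(4 - 1*10)/(-2 + 10)) = √(b + 2*(4 - 10)/8) = √(b + 2*(⅛)*(-6)) = √(b - 3/2) = √(-3/2 + b))
(13 - 13)*S(-2) = (13 - 13)*(√(-6 + 4*(-2))/2) = 0*(√(-6 - 8)/2) = 0*(√(-14)/2) = 0*((I*√14)/2) = 0*(I*√14/2) = 0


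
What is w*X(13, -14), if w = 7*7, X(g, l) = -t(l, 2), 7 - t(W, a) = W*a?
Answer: -1715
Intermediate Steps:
t(W, a) = 7 - W*a
X(g, l) = -7 + 2*l (X(g, l) = -(7 - 1*l*2) = -(7 - 2*l) = -7 + 2*l)
w = 49
w*X(13, -14) = 49*(-7 + 2*(-14)) = 49*(-7 - 28) = 49*(-35) = -1715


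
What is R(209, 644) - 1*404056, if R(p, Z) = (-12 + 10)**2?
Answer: -404052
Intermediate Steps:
R(p, Z) = 4 (R(p, Z) = (-2)**2 = 4)
R(209, 644) - 1*404056 = 4 - 1*404056 = 4 - 404056 = -404052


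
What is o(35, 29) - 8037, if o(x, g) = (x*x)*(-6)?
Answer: -15387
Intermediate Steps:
o(x, g) = -6*x**2 (o(x, g) = x**2*(-6) = -6*x**2)
o(35, 29) - 8037 = -6*35**2 - 8037 = -6*1225 - 8037 = -7350 - 8037 = -15387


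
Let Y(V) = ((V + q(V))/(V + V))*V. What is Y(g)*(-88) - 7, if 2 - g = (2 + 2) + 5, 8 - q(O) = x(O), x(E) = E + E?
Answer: -667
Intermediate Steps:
x(E) = 2*E
q(O) = 8 - 2*O
g = -7 (g = 2 - ((2 + 2) + 5) = 2 - (4 + 5) = 2 - 1*9 = 2 - 9 = -7)
Y(V) = 4 - V/2 (Y(V) = ((V + (8 - 2*V))/(V + V))*V = ((8 - V)/((2*V)))*V = ((8 - V)*(1/(2*V)))*V = ((8 - V)/(2*V))*V = 4 - V/2)
Y(g)*(-88) - 7 = (4 - 1/2*(-7))*(-88) - 7 = (4 + 7/2)*(-88) - 7 = (15/2)*(-88) - 7 = -660 - 7 = -667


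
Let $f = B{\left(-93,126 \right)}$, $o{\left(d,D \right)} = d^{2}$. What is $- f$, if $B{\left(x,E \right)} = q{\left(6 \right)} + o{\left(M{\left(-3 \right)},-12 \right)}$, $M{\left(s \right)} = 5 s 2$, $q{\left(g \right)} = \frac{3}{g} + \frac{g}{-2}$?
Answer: $- \frac{1795}{2} \approx -897.5$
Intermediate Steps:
$q{\left(g \right)} = \frac{3}{g} - \frac{g}{2}$ ($q{\left(g \right)} = \frac{3}{g} + g \left(- \frac{1}{2}\right) = \frac{3}{g} - \frac{g}{2}$)
$M{\left(s \right)} = 10 s$
$B{\left(x,E \right)} = \frac{1795}{2}$ ($B{\left(x,E \right)} = \left(\frac{3}{6} - 3\right) + \left(10 \left(-3\right)\right)^{2} = \left(3 \cdot \frac{1}{6} - 3\right) + \left(-30\right)^{2} = \left(\frac{1}{2} - 3\right) + 900 = - \frac{5}{2} + 900 = \frac{1795}{2}$)
$f = \frac{1795}{2} \approx 897.5$
$- f = \left(-1\right) \frac{1795}{2} = - \frac{1795}{2}$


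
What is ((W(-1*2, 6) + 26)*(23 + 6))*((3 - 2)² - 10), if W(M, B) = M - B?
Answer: -4698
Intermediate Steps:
((W(-1*2, 6) + 26)*(23 + 6))*((3 - 2)² - 10) = (((-1*2 - 1*6) + 26)*(23 + 6))*((3 - 2)² - 10) = (((-2 - 6) + 26)*29)*(1² - 10) = ((-8 + 26)*29)*(1 - 10) = (18*29)*(-9) = 522*(-9) = -4698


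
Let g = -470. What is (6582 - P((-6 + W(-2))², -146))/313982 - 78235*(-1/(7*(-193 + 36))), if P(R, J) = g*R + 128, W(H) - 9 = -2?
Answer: -12278386147/172533109 ≈ -71.165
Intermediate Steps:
W(H) = 7 (W(H) = 9 - 2 = 7)
P(R, J) = 128 - 470*R (P(R, J) = -470*R + 128 = 128 - 470*R)
(6582 - P((-6 + W(-2))², -146))/313982 - 78235*(-1/(7*(-193 + 36))) = (6582 - (128 - 470*(-6 + 7)²))/313982 - 78235*(-1/(7*(-193 + 36))) = (6582 - (128 - 470*1²))*(1/313982) - 78235/((-157*(-7))) = (6582 - (128 - 470*1))*(1/313982) - 78235/1099 = (6582 - (128 - 470))*(1/313982) - 78235*1/1099 = (6582 - 1*(-342))*(1/313982) - 78235/1099 = (6582 + 342)*(1/313982) - 78235/1099 = 6924*(1/313982) - 78235/1099 = 3462/156991 - 78235/1099 = -12278386147/172533109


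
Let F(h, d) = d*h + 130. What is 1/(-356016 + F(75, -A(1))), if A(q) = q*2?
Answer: -1/356036 ≈ -2.8087e-6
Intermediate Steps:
A(q) = 2*q
F(h, d) = 130 + d*h
1/(-356016 + F(75, -A(1))) = 1/(-356016 + (130 - 2*75)) = 1/(-356016 + (130 - 150)) = 1/(-356016 - 20) = 1/(-356036) = -1/356036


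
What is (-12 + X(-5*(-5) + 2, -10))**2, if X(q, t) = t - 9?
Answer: 961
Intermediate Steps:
X(q, t) = -9 + t
(-12 + X(-5*(-5) + 2, -10))**2 = (-12 + (-9 - 10))**2 = (-12 - 19)**2 = (-31)**2 = 961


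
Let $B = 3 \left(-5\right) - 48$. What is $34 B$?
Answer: $-2142$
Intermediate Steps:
$B = -63$ ($B = -15 - 48 = -63$)
$34 B = 34 \left(-63\right) = -2142$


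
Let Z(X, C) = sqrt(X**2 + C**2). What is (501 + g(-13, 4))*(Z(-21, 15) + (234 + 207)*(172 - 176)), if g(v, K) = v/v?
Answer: -885528 + 1506*sqrt(74) ≈ -8.7257e+5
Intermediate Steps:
g(v, K) = 1
Z(X, C) = sqrt(C**2 + X**2)
(501 + g(-13, 4))*(Z(-21, 15) + (234 + 207)*(172 - 176)) = (501 + 1)*(sqrt(15**2 + (-21)**2) + (234 + 207)*(172 - 176)) = 502*(sqrt(225 + 441) + 441*(-4)) = 502*(sqrt(666) - 1764) = 502*(3*sqrt(74) - 1764) = 502*(-1764 + 3*sqrt(74)) = -885528 + 1506*sqrt(74)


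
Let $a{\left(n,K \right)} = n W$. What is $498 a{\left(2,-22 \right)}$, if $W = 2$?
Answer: $1992$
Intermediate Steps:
$a{\left(n,K \right)} = 2 n$ ($a{\left(n,K \right)} = n 2 = 2 n$)
$498 a{\left(2,-22 \right)} = 498 \cdot 2 \cdot 2 = 498 \cdot 4 = 1992$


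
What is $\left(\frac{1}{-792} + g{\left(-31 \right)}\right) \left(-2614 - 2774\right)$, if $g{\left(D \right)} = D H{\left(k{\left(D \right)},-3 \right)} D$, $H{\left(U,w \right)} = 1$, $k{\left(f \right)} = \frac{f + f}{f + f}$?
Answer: $- \frac{341738839}{66} \approx -5.1779 \cdot 10^{6}$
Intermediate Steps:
$k{\left(f \right)} = 1$ ($k{\left(f \right)} = \frac{2 f}{2 f} = 2 f \frac{1}{2 f} = 1$)
$g{\left(D \right)} = D^{2}$ ($g{\left(D \right)} = D 1 D = D D = D^{2}$)
$\left(\frac{1}{-792} + g{\left(-31 \right)}\right) \left(-2614 - 2774\right) = \left(\frac{1}{-792} + \left(-31\right)^{2}\right) \left(-2614 - 2774\right) = \left(- \frac{1}{792} + 961\right) \left(-5388\right) = \frac{761111}{792} \left(-5388\right) = - \frac{341738839}{66}$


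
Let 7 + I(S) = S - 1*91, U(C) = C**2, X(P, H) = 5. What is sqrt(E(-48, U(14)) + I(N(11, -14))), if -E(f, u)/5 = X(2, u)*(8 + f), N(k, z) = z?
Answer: 2*sqrt(222) ≈ 29.799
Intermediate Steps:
E(f, u) = -200 - 25*f (E(f, u) = -25*(8 + f) = -5*(40 + 5*f) = -200 - 25*f)
I(S) = -98 + S (I(S) = -7 + (S - 1*91) = -7 + (S - 91) = -7 + (-91 + S) = -98 + S)
sqrt(E(-48, U(14)) + I(N(11, -14))) = sqrt((-200 - 25*(-48)) + (-98 - 14)) = sqrt((-200 + 1200) - 112) = sqrt(1000 - 112) = sqrt(888) = 2*sqrt(222)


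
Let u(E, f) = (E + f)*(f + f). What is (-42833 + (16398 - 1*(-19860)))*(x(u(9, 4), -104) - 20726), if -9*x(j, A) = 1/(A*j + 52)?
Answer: 13201626735625/96876 ≈ 1.3627e+8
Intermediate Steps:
u(E, f) = 2*f*(E + f) (u(E, f) = (E + f)*(2*f) = 2*f*(E + f))
x(j, A) = -1/(9*(52 + A*j)) (x(j, A) = -1/(9*(A*j + 52)) = -1/(9*(52 + A*j)))
(-42833 + (16398 - 1*(-19860)))*(x(u(9, 4), -104) - 20726) = (-42833 + (16398 - 1*(-19860)))*(-1/(468 + 9*(-104)*(2*4*(9 + 4))) - 20726) = (-42833 + (16398 + 19860))*(-1/(468 + 9*(-104)*(2*4*13)) - 20726) = (-42833 + 36258)*(-1/(468 + 9*(-104)*104) - 20726) = -6575*(-1/(468 - 97344) - 20726) = -6575*(-1/(-96876) - 20726) = -6575*(-1*(-1/96876) - 20726) = -6575*(1/96876 - 20726) = -6575*(-2007851975/96876) = 13201626735625/96876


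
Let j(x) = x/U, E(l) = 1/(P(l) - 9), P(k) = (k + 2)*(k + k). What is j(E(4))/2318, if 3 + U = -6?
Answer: -1/813618 ≈ -1.2291e-6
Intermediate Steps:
P(k) = 2*k*(2 + k) (P(k) = (2 + k)*(2*k) = 2*k*(2 + k))
U = -9 (U = -3 - 6 = -9)
E(l) = 1/(-9 + 2*l*(2 + l)) (E(l) = 1/(2*l*(2 + l) - 9) = 1/(-9 + 2*l*(2 + l)))
j(x) = -x/9 (j(x) = x/(-9) = x*(-⅑) = -x/9)
j(E(4))/2318 = -1/(9*(-9 + 2*4*(2 + 4)))/2318 = -1/(9*(-9 + 2*4*6))*(1/2318) = -1/(9*(-9 + 48))*(1/2318) = -⅑/39*(1/2318) = -⅑*1/39*(1/2318) = -1/351*1/2318 = -1/813618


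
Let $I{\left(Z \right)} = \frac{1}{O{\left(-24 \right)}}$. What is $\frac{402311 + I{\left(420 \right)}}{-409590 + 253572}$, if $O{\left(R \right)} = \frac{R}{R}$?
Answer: $- \frac{67052}{26003} \approx -2.5786$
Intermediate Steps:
$O{\left(R \right)} = 1$
$I{\left(Z \right)} = 1$ ($I{\left(Z \right)} = 1^{-1} = 1$)
$\frac{402311 + I{\left(420 \right)}}{-409590 + 253572} = \frac{402311 + 1}{-409590 + 253572} = \frac{402312}{-156018} = 402312 \left(- \frac{1}{156018}\right) = - \frac{67052}{26003}$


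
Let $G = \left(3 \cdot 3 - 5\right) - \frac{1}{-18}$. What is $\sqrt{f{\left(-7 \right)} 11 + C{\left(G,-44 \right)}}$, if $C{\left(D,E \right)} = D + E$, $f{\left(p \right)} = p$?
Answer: $\frac{i \sqrt{4210}}{6} \approx 10.814 i$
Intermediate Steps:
$G = \frac{73}{18}$ ($G = \left(9 - 5\right) - - \frac{1}{18} = 4 + \frac{1}{18} = \frac{73}{18} \approx 4.0556$)
$\sqrt{f{\left(-7 \right)} 11 + C{\left(G,-44 \right)}} = \sqrt{\left(-7\right) 11 + \left(\frac{73}{18} - 44\right)} = \sqrt{-77 - \frac{719}{18}} = \sqrt{- \frac{2105}{18}} = \frac{i \sqrt{4210}}{6}$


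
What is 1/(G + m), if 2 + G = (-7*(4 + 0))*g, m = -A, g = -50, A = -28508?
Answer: 1/29906 ≈ 3.3438e-5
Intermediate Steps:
m = 28508 (m = -1*(-28508) = 28508)
G = 1398 (G = -2 - 7*(4 + 0)*(-50) = -2 - 7*4*(-50) = -2 - 28*(-50) = -2 + 1400 = 1398)
1/(G + m) = 1/(1398 + 28508) = 1/29906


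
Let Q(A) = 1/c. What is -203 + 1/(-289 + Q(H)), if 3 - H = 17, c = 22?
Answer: -1290493/6357 ≈ -203.00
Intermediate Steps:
H = -14 (H = 3 - 1*17 = 3 - 17 = -14)
Q(A) = 1/22
-203 + 1/(-289 + Q(H)) = -203 + 1/(-289 + 1/22) = -203 + 1/(-6357/22) = -203 - 22/6357 = -1290493/6357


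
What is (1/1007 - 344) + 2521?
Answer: 2192240/1007 ≈ 2177.0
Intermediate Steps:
(1/1007 - 344) + 2521 = -346407/1007 + 2521 = 2192240/1007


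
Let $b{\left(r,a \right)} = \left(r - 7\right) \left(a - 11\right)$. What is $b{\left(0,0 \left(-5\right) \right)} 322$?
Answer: $24794$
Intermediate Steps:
$b{\left(r,a \right)} = \left(-11 + a\right) \left(-7 + r\right)$ ($b{\left(r,a \right)} = \left(-7 + r\right) \left(-11 + a\right) = \left(-11 + a\right) \left(-7 + r\right)$)
$b{\left(0,0 \left(-5\right) \right)} 322 = \left(77 - 0 - 7 \cdot 0 \left(-5\right) + 0 \left(-5\right) 0\right) 322 = \left(77 + 0 - 0 + 0 \cdot 0\right) 322 = \left(77 + 0 + 0 + 0\right) 322 = 77 \cdot 322 = 24794$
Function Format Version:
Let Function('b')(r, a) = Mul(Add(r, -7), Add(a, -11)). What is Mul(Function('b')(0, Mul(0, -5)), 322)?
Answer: 24794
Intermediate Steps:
Function('b')(r, a) = Mul(Add(-11, a), Add(-7, r)) (Function('b')(r, a) = Mul(Add(-7, r), Add(-11, a)) = Mul(Add(-11, a), Add(-7, r)))
Mul(Function('b')(0, Mul(0, -5)), 322) = Mul(Add(77, Mul(-11, 0), Mul(-7, Mul(0, -5)), Mul(Mul(0, -5), 0)), 322) = Mul(Add(77, 0, Mul(-7, 0), Mul(0, 0)), 322) = Mul(Add(77, 0, 0, 0), 322) = Mul(77, 322) = 24794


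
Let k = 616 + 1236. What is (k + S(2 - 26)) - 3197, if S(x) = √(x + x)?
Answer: -1345 + 4*I*√3 ≈ -1345.0 + 6.9282*I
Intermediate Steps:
S(x) = √2*√x (S(x) = √(2*x) = √2*√x)
k = 1852
(k + S(2 - 26)) - 3197 = (1852 + √2*√(2 - 26)) - 3197 = (1852 + √2*√(-24)) - 3197 = (1852 + √2*(2*I*√6)) - 3197 = (1852 + 4*I*√3) - 3197 = -1345 + 4*I*√3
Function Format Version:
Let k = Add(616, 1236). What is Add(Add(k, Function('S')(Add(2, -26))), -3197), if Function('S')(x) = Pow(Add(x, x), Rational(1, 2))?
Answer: Add(-1345, Mul(4, I, Pow(3, Rational(1, 2)))) ≈ Add(-1345.0, Mul(6.9282, I))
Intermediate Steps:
Function('S')(x) = Mul(Pow(2, Rational(1, 2)), Pow(x, Rational(1, 2))) (Function('S')(x) = Pow(Mul(2, x), Rational(1, 2)) = Mul(Pow(2, Rational(1, 2)), Pow(x, Rational(1, 2))))
k = 1852
Add(Add(k, Function('S')(Add(2, -26))), -3197) = Add(Add(1852, Mul(Pow(2, Rational(1, 2)), Pow(Add(2, -26), Rational(1, 2)))), -3197) = Add(Add(1852, Mul(Pow(2, Rational(1, 2)), Pow(-24, Rational(1, 2)))), -3197) = Add(Add(1852, Mul(Pow(2, Rational(1, 2)), Mul(2, I, Pow(6, Rational(1, 2))))), -3197) = Add(Add(1852, Mul(4, I, Pow(3, Rational(1, 2)))), -3197) = Add(-1345, Mul(4, I, Pow(3, Rational(1, 2))))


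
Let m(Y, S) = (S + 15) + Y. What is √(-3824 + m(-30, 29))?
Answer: I*√3810 ≈ 61.725*I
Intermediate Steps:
m(Y, S) = 15 + S + Y (m(Y, S) = (15 + S) + Y = 15 + S + Y)
√(-3824 + m(-30, 29)) = √(-3824 + (15 + 29 - 30)) = √(-3824 + 14) = √(-3810) = I*√3810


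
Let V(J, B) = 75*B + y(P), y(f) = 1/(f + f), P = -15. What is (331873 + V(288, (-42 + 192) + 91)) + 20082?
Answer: 11100899/30 ≈ 3.7003e+5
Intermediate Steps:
y(f) = 1/(2*f)
V(J, B) = -1/30 + 75*B (V(J, B) = 75*B + (½)/(-15) = 75*B + (½)*(-1/15) = 75*B - 1/30 = -1/30 + 75*B)
(331873 + V(288, (-42 + 192) + 91)) + 20082 = (331873 + (-1/30 + 75*((-42 + 192) + 91))) + 20082 = (331873 + (-1/30 + 75*(150 + 91))) + 20082 = (331873 + (-1/30 + 75*241)) + 20082 = (331873 + (-1/30 + 18075)) + 20082 = (331873 + 542249/30) + 20082 = 10498439/30 + 20082 = 11100899/30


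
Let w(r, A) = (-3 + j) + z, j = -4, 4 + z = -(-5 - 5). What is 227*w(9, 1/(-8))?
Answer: -227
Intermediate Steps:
z = 6 (z = -4 - (-5 - 5) = -4 - 1*(-10) = -4 + 10 = 6)
w(r, A) = -1 (w(r, A) = (-3 - 4) + 6 = -7 + 6 = -1)
227*w(9, 1/(-8)) = 227*(-1) = -227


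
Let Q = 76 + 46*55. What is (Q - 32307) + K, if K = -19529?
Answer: -49230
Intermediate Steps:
Q = 2606 (Q = 76 + 2530 = 2606)
(Q - 32307) + K = (2606 - 32307) - 19529 = -29701 - 19529 = -49230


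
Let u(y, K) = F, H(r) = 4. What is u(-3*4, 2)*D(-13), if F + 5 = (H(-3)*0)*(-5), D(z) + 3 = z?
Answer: 80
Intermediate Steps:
D(z) = -3 + z
F = -5 (F = -5 + (4*0)*(-5) = -5 + 0*(-5) = -5 + 0 = -5)
u(y, K) = -5
u(-3*4, 2)*D(-13) = -5*(-3 - 13) = -5*(-16) = 80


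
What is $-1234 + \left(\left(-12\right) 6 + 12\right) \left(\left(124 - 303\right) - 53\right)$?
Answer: $12686$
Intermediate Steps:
$-1234 + \left(\left(-12\right) 6 + 12\right) \left(\left(124 - 303\right) - 53\right) = -1234 + \left(-72 + 12\right) \left(-179 - 53\right) = -1234 - -13920 = -1234 + 13920 = 12686$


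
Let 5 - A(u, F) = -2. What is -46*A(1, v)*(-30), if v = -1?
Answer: 9660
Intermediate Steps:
A(u, F) = 7 (A(u, F) = 5 - 1*(-2) = 5 + 2 = 7)
-46*A(1, v)*(-30) = -46*7*(-30) = -322*(-30) = 9660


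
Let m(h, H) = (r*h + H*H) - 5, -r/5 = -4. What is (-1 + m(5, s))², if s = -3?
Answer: 10609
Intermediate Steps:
r = 20 (r = -5*(-4) = 20)
m(h, H) = -5 + H² + 20*h (m(h, H) = (20*h + H*H) - 5 = (20*h + H²) - 5 = (H² + 20*h) - 5 = -5 + H² + 20*h)
(-1 + m(5, s))² = (-1 + (-5 + (-3)² + 20*5))² = (-1 + (-5 + 9 + 100))² = (-1 + 104)² = 103² = 10609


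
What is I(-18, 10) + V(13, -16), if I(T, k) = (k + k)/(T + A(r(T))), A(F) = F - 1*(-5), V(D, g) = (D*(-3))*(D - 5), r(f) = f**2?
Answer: -97012/311 ≈ -311.94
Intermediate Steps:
V(D, g) = -3*D*(-5 + D) (V(D, g) = (-3*D)*(-5 + D) = -3*D*(-5 + D))
A(F) = 5 + F (A(F) = F + 5 = 5 + F)
I(T, k) = 2*k/(5 + T + T**2) (I(T, k) = (k + k)/(T + (5 + T**2)) = (2*k)/(5 + T + T**2) = 2*k/(5 + T + T**2))
I(-18, 10) + V(13, -16) = 2*10/(5 - 18 + (-18)**2) + 3*13*(5 - 1*13) = 2*10/(5 - 18 + 324) + 3*13*(5 - 13) = 2*10/311 + 3*13*(-8) = 2*10*(1/311) - 312 = 20/311 - 312 = -97012/311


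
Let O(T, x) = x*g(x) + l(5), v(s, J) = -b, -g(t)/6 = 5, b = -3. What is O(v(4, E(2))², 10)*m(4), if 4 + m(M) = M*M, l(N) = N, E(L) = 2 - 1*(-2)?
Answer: -3540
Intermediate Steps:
g(t) = -30 (g(t) = -6*5 = -30)
E(L) = 4 (E(L) = 2 + 2 = 4)
v(s, J) = 3 (v(s, J) = -1*(-3) = 3)
O(T, x) = 5 - 30*x (O(T, x) = x*(-30) + 5 = -30*x + 5 = 5 - 30*x)
m(M) = -4 + M² (m(M) = -4 + M*M = -4 + M²)
O(v(4, E(2))², 10)*m(4) = (5 - 30*10)*(-4 + 4²) = (5 - 300)*(-4 + 16) = -295*12 = -3540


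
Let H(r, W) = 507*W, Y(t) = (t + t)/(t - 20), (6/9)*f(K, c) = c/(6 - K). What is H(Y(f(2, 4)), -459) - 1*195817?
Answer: -428530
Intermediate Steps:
f(K, c) = 3*c/(2*(6 - K)) (f(K, c) = 3*(c/(6 - K))/2 = 3*c/(2*(6 - K)))
Y(t) = 2*t/(-20 + t) (Y(t) = (2*t)/(-20 + t) = 2*t/(-20 + t))
H(Y(f(2, 4)), -459) - 1*195817 = 507*(-459) - 1*195817 = -232713 - 195817 = -428530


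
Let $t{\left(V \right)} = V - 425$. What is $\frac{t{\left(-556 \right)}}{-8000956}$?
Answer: $\frac{981}{8000956} \approx 0.00012261$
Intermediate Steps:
$t{\left(V \right)} = -425 + V$ ($t{\left(V \right)} = V - 425 = -425 + V$)
$\frac{t{\left(-556 \right)}}{-8000956} = \frac{-425 - 556}{-8000956} = \left(-981\right) \left(- \frac{1}{8000956}\right) = \frac{981}{8000956}$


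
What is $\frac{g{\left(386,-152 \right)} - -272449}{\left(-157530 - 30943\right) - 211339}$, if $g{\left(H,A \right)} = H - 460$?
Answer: $- \frac{272375}{399812} \approx -0.68126$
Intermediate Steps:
$g{\left(H,A \right)} = -460 + H$
$\frac{g{\left(386,-152 \right)} - -272449}{\left(-157530 - 30943\right) - 211339} = \frac{\left(-460 + 386\right) - -272449}{\left(-157530 - 30943\right) - 211339} = \frac{-74 + 272449}{\left(-157530 - 30943\right) - 211339} = \frac{272375}{-188473 - 211339} = \frac{272375}{-399812} = 272375 \left(- \frac{1}{399812}\right) = - \frac{272375}{399812}$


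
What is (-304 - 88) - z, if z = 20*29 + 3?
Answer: -975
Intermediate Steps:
z = 583 (z = 580 + 3 = 583)
(-304 - 88) - z = (-304 - 88) - 1*583 = -392 - 583 = -975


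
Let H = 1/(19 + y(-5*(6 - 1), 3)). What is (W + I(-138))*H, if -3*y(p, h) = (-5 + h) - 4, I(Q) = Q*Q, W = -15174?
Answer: 1290/7 ≈ 184.29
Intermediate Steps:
I(Q) = Q²
y(p, h) = 3 - h/3 (y(p, h) = -((-5 + h) - 4)/3 = -(-9 + h)/3 = 3 - h/3)
H = 1/21 (H = 1/(19 + (3 - ⅓*3)) = 1/(19 + (3 - 1)) = 1/(19 + 2) = 1/21 ≈ 0.047619)
(W + I(-138))*H = (-15174 + (-138)²)*(1/21) = (-15174 + 19044)*(1/21) = 3870*(1/21) = 1290/7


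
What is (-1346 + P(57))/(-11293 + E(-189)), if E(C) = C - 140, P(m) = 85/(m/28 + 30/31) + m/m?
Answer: 3432635/30298554 ≈ 0.11329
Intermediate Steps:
P(m) = 1 + 85/(30/31 + m/28) (P(m) = 85/(m*(1/28) + 30*(1/31)) + 1 = 85/(m/28 + 30/31) + 1 = 85/(30/31 + m/28) + 1 = 1 + 85/(30/31 + m/28))
E(C) = -140 + C
(-1346 + P(57))/(-11293 + E(-189)) = (-1346 + (74620 + 31*57)/(840 + 31*57))/(-11293 + (-140 - 189)) = (-1346 + (74620 + 1767)/(840 + 1767))/(-11293 - 329) = (-1346 + 76387/2607)/(-11622) = (-1346 + (1/2607)*76387)*(-1/11622) = (-1346 + 76387/2607)*(-1/11622) = -3432635/2607*(-1/11622) = 3432635/30298554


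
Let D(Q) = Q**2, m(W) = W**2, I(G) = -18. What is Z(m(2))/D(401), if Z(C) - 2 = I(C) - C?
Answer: -20/160801 ≈ -0.00012438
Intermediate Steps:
Z(C) = -16 - C (Z(C) = 2 + (-18 - C) = -16 - C)
Z(m(2))/D(401) = (-16 - 1*2**2)/(401**2) = (-16 - 1*4)/160801 = (-16 - 4)*(1/160801) = -20*1/160801 = -20/160801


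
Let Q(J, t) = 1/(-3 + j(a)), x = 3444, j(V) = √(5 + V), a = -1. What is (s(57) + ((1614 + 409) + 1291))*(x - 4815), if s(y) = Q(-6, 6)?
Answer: -4542123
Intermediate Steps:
Q(J, t) = -1 (Q(J, t) = 1/(-3 + √(5 - 1)) = 1/(-3 + √4) = 1/(-3 + 2) = 1/(-1) = -1)
s(y) = -1
(s(57) + ((1614 + 409) + 1291))*(x - 4815) = (-1 + ((1614 + 409) + 1291))*(3444 - 4815) = (-1 + (2023 + 1291))*(-1371) = (-1 + 3314)*(-1371) = 3313*(-1371) = -4542123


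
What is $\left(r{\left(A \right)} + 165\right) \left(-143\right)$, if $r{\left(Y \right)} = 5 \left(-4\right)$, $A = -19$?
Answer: $-20735$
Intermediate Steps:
$r{\left(Y \right)} = -20$
$\left(r{\left(A \right)} + 165\right) \left(-143\right) = \left(-20 + 165\right) \left(-143\right) = 145 \left(-143\right) = -20735$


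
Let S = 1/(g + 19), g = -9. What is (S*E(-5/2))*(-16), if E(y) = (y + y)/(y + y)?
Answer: -8/5 ≈ -1.6000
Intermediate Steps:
E(y) = 1 (E(y) = (2*y)/((2*y)) = (2*y)*(1/(2*y)) = 1)
S = 1/10 (S = 1/(-9 + 19) = 1/10 ≈ 0.10000)
(S*E(-5/2))*(-16) = ((1/10)*1)*(-16) = (1/10)*(-16) = -8/5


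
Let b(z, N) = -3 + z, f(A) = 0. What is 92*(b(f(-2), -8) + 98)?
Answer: 8740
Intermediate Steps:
92*(b(f(-2), -8) + 98) = 92*((-3 + 0) + 98) = 92*(-3 + 98) = 92*95 = 8740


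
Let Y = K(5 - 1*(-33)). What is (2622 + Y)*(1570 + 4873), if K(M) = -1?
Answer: 16887103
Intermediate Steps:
Y = -1
(2622 + Y)*(1570 + 4873) = (2622 - 1)*(1570 + 4873) = 2621*6443 = 16887103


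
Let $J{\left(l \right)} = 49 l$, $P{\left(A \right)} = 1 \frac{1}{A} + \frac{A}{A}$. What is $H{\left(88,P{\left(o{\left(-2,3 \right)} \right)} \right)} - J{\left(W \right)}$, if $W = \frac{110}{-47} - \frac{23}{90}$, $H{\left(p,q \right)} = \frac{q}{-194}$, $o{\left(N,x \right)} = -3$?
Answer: $\frac{52191283}{410310} \approx 127.2$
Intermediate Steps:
$P{\left(A \right)} = 1 + \frac{1}{A}$ ($P{\left(A \right)} = \frac{1}{A} + 1 = 1 + \frac{1}{A}$)
$H{\left(p,q \right)} = - \frac{q}{194}$ ($H{\left(p,q \right)} = q \left(- \frac{1}{194}\right) = - \frac{q}{194}$)
$W = - \frac{10981}{4230}$ ($W = 110 \left(- \frac{1}{47}\right) - \frac{23}{90} = - \frac{110}{47} - \frac{23}{90} = - \frac{10981}{4230} \approx -2.596$)
$H{\left(88,P{\left(o{\left(-2,3 \right)} \right)} \right)} - J{\left(W \right)} = - \frac{\frac{1}{-3} \left(1 - 3\right)}{194} - 49 \left(- \frac{10981}{4230}\right) = - \frac{\left(- \frac{1}{3}\right) \left(-2\right)}{194} - - \frac{538069}{4230} = \left(- \frac{1}{194}\right) \frac{2}{3} + \frac{538069}{4230} = - \frac{1}{291} + \frac{538069}{4230} = \frac{52191283}{410310}$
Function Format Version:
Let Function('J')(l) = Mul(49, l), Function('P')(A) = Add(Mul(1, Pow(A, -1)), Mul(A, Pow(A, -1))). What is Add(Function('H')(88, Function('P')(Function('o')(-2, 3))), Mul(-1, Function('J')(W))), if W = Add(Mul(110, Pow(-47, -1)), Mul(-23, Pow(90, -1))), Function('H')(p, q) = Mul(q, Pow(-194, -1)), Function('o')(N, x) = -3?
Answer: Rational(52191283, 410310) ≈ 127.20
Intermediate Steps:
Function('P')(A) = Add(1, Pow(A, -1)) (Function('P')(A) = Add(Pow(A, -1), 1) = Add(1, Pow(A, -1)))
Function('H')(p, q) = Mul(Rational(-1, 194), q) (Function('H')(p, q) = Mul(q, Rational(-1, 194)) = Mul(Rational(-1, 194), q))
W = Rational(-10981, 4230) (W = Add(Mul(110, Rational(-1, 47)), Mul(-23, Rational(1, 90))) = Add(Rational(-110, 47), Rational(-23, 90)) = Rational(-10981, 4230) ≈ -2.5960)
Add(Function('H')(88, Function('P')(Function('o')(-2, 3))), Mul(-1, Function('J')(W))) = Add(Mul(Rational(-1, 194), Mul(Pow(-3, -1), Add(1, -3))), Mul(-1, Mul(49, Rational(-10981, 4230)))) = Add(Mul(Rational(-1, 194), Mul(Rational(-1, 3), -2)), Mul(-1, Rational(-538069, 4230))) = Add(Mul(Rational(-1, 194), Rational(2, 3)), Rational(538069, 4230)) = Add(Rational(-1, 291), Rational(538069, 4230)) = Rational(52191283, 410310)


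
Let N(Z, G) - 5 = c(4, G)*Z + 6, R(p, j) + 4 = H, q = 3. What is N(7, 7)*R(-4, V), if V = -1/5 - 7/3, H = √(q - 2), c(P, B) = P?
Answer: -117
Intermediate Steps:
H = 1 (H = √(3 - 2) = √1 = 1)
V = -38/15 (V = -1*⅕ - 7*⅓ = -⅕ - 7/3 = -38/15 ≈ -2.5333)
R(p, j) = -3 (R(p, j) = -4 + 1 = -3)
N(Z, G) = 11 + 4*Z (N(Z, G) = 5 + (4*Z + 6) = 5 + (6 + 4*Z) = 11 + 4*Z)
N(7, 7)*R(-4, V) = (11 + 4*7)*(-3) = (11 + 28)*(-3) = 39*(-3) = -117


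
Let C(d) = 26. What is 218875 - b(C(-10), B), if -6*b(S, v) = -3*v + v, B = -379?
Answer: 657004/3 ≈ 2.1900e+5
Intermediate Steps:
b(S, v) = v/3 (b(S, v) = -(-3*v + v)/6 = -(-1)*v/3 = v/3)
218875 - b(C(-10), B) = 218875 - (-379)/3 = 218875 - 1*(-379/3) = 218875 + 379/3 = 657004/3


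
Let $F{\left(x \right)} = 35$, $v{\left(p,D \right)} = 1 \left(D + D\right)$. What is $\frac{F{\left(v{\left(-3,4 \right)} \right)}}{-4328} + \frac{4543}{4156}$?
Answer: $\frac{4879161}{4496792} \approx 1.085$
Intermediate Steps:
$v{\left(p,D \right)} = 2 D$ ($v{\left(p,D \right)} = 1 \cdot 2 D = 2 D$)
$\frac{F{\left(v{\left(-3,4 \right)} \right)}}{-4328} + \frac{4543}{4156} = \frac{35}{-4328} + \frac{4543}{4156} = 35 \left(- \frac{1}{4328}\right) + 4543 \cdot \frac{1}{4156} = - \frac{35}{4328} + \frac{4543}{4156} = \frac{4879161}{4496792}$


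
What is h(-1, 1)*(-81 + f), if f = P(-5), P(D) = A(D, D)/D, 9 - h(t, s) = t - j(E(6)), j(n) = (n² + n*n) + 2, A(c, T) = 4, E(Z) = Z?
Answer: -34356/5 ≈ -6871.2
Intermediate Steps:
j(n) = 2 + 2*n² (j(n) = (n² + n²) + 2 = 2*n² + 2 = 2 + 2*n²)
h(t, s) = 83 - t (h(t, s) = 9 - (t - (2 + 2*6²)) = 9 - (t - (2 + 2*36)) = 9 - (t - (2 + 72)) = 9 - (t - 1*74) = 9 - (t - 74) = 9 - (-74 + t) = 9 + (74 - t) = 83 - t)
P(D) = 4/D
f = -⅘ (f = 4/(-5) = 4*(-⅕) = -⅘ ≈ -0.80000)
h(-1, 1)*(-81 + f) = (83 - 1*(-1))*(-81 - ⅘) = (83 + 1)*(-409/5) = 84*(-409/5) = -34356/5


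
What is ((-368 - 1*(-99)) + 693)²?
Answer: 179776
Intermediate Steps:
((-368 - 1*(-99)) + 693)² = ((-368 + 99) + 693)² = (-269 + 693)² = 424² = 179776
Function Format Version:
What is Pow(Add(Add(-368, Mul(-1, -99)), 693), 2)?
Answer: 179776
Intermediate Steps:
Pow(Add(Add(-368, Mul(-1, -99)), 693), 2) = Pow(Add(Add(-368, 99), 693), 2) = Pow(Add(-269, 693), 2) = Pow(424, 2) = 179776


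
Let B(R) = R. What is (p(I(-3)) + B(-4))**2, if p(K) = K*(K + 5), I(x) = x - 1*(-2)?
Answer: 64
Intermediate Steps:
I(x) = 2 + x (I(x) = x + 2 = 2 + x)
p(K) = K*(5 + K)
(p(I(-3)) + B(-4))**2 = ((2 - 3)*(5 + (2 - 3)) - 4)**2 = (-(5 - 1) - 4)**2 = (-1*4 - 4)**2 = (-4 - 4)**2 = (-8)**2 = 64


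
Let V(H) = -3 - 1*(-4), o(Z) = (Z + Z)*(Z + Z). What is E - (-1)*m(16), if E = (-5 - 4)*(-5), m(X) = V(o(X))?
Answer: 46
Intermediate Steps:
o(Z) = 4*Z**2 (o(Z) = (2*Z)*(2*Z) = 4*Z**2)
V(H) = 1 (V(H) = -3 + 4 = 1)
m(X) = 1
E = 45 (E = -9*(-5) = 45)
E - (-1)*m(16) = 45 - (-1) = 45 - 1*(-1) = 45 + 1 = 46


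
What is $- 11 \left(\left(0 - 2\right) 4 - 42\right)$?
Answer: $550$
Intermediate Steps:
$- 11 \left(\left(0 - 2\right) 4 - 42\right) = - 11 \left(\left(-2\right) 4 - 42\right) = - 11 \left(-8 - 42\right) = \left(-11\right) \left(-50\right) = 550$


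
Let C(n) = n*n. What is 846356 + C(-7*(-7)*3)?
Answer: 867965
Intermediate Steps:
C(n) = n²
846356 + C(-7*(-7)*3) = 846356 + (-7*(-7)*3)² = 846356 + (49*3)² = 846356 + 147² = 846356 + 21609 = 867965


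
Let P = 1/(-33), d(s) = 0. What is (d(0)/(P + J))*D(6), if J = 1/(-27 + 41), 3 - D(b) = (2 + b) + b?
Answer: 0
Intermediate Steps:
D(b) = 1 - 2*b (D(b) = 3 - ((2 + b) + b) = 3 - (2 + 2*b) = 3 + (-2 - 2*b) = 1 - 2*b)
J = 1/14 ≈ 0.071429
P = -1/33 ≈ -0.030303
(d(0)/(P + J))*D(6) = (0/(-1/33 + 1/14))*(1 - 2*6) = (0/(19/462))*(1 - 12) = (0*(462/19))*(-11) = 0*(-11) = 0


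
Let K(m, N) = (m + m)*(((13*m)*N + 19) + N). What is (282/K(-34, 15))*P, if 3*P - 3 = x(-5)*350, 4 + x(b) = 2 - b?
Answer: 49491/224264 ≈ 0.22068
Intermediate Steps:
x(b) = -2 - b (x(b) = -4 + (2 - b) = -2 - b)
K(m, N) = 2*m*(19 + N + 13*N*m) (K(m, N) = (2*m)*((13*N*m + 19) + N) = (2*m)*((19 + 13*N*m) + N) = (2*m)*(19 + N + 13*N*m) = 2*m*(19 + N + 13*N*m))
P = 351 (P = 1 + ((-2 - 1*(-5))*350)/3 = 1 + ((-2 + 5)*350)/3 = 1 + (3*350)/3 = 1 + (⅓)*1050 = 1 + 350 = 351)
(282/K(-34, 15))*P = (282/((2*(-34)*(19 + 15 + 13*15*(-34)))))*351 = (282/((2*(-34)*(19 + 15 - 6630))))*351 = (282/((2*(-34)*(-6596))))*351 = (282/448528)*351 = (282*(1/448528))*351 = (141/224264)*351 = 49491/224264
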